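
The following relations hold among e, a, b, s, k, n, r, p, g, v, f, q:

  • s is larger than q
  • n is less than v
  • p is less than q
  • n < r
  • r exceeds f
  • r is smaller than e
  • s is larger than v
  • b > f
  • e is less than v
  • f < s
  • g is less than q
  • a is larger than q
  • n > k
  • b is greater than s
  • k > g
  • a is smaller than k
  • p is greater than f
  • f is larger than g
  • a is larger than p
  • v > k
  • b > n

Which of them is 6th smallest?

Piecing the relations together gives one ordering: g < f < p < q < a < k < n < r < e < v < s < b.
The 6th smallest is k.

k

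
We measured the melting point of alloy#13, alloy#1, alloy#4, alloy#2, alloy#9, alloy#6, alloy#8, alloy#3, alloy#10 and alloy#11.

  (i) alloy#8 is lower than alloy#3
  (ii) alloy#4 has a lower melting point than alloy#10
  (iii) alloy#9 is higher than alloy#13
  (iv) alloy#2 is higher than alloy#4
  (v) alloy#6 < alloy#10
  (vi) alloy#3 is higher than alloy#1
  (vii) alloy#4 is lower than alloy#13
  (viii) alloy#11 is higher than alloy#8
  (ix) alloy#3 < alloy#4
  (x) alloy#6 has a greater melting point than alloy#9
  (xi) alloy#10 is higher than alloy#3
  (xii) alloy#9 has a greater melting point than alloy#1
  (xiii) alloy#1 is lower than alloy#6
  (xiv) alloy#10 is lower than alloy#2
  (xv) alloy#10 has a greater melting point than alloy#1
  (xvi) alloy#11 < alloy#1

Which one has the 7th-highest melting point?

alloy#3

Piecing the relations together gives one ordering: alloy#8 < alloy#11 < alloy#1 < alloy#3 < alloy#4 < alloy#13 < alloy#9 < alloy#6 < alloy#10 < alloy#2.
The 7th largest is alloy#3.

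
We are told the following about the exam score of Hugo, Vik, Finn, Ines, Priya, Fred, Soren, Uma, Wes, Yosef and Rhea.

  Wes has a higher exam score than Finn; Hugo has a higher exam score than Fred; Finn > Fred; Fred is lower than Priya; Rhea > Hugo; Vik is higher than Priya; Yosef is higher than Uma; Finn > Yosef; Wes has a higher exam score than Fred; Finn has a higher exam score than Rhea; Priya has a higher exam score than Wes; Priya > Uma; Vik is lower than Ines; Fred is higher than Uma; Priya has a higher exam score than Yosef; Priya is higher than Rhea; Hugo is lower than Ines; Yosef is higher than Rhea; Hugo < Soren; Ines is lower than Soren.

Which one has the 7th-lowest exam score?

Chaining the given pairs: Uma < Fred < Hugo < Rhea < Yosef < Finn < Wes < Priya < Vik < Ines < Soren.
Counting 7 from the smallest end gives Wes.

Wes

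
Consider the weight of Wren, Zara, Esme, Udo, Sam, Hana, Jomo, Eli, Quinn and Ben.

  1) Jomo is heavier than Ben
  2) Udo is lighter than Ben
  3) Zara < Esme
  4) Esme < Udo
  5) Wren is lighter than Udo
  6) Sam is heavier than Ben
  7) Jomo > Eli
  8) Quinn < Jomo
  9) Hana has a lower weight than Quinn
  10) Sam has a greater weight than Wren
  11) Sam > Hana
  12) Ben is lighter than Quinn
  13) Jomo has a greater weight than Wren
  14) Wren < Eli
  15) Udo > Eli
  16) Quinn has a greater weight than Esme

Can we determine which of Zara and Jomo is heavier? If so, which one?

Zara < Esme < Udo < Ben < Quinn < Jomo, by transitivity through Esme, Udo, Ben, Quinn.
So Jomo is heavier.

Jomo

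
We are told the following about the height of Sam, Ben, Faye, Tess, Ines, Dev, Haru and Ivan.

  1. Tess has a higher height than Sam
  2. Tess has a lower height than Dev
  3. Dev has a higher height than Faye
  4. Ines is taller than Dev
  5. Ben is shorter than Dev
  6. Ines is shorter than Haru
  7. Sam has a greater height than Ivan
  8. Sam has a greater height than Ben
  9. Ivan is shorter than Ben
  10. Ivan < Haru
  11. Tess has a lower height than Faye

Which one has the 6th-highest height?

Sam

Chaining the given pairs: Ivan < Ben < Sam < Tess < Faye < Dev < Ines < Haru.
The 6th largest is Sam.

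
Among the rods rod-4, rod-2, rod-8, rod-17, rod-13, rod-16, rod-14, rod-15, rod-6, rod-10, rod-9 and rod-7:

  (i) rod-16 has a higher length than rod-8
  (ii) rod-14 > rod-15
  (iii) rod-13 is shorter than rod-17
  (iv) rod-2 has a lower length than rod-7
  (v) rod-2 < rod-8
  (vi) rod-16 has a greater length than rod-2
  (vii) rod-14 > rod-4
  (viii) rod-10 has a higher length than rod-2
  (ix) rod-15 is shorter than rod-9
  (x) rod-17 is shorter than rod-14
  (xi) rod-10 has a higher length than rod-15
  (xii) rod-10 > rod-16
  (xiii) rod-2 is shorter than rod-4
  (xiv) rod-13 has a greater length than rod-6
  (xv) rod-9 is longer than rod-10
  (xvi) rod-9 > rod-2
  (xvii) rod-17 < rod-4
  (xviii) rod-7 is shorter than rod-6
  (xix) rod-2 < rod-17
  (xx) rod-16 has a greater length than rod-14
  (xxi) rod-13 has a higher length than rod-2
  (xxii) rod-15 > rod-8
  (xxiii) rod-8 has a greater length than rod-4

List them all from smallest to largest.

rod-2 < rod-7 < rod-6 < rod-13 < rod-17 < rod-4 < rod-8 < rod-15 < rod-14 < rod-16 < rod-10 < rod-9

Each adjacent pair is fixed by a given relation: rod-2 < rod-7; rod-7 < rod-6; rod-6 < rod-13; rod-13 < rod-17; rod-17 < rod-4; rod-4 < rod-8; rod-8 < rod-15; rod-15 < rod-14; rod-14 < rod-16; rod-16 < rod-10; rod-10 < rod-9. Chaining them end to end gives the full order.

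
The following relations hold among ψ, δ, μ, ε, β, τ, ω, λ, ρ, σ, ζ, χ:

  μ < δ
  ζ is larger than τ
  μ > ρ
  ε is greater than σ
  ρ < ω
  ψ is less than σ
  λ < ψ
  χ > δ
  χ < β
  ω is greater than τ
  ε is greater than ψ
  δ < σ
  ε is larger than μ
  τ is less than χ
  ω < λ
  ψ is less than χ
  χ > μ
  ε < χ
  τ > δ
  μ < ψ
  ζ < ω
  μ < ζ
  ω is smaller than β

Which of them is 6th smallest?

The consecutive relations fix a unique order: ρ < μ < δ < τ < ζ < ω < λ < ψ < σ < ε < χ < β.
The 6th smallest is ω.

ω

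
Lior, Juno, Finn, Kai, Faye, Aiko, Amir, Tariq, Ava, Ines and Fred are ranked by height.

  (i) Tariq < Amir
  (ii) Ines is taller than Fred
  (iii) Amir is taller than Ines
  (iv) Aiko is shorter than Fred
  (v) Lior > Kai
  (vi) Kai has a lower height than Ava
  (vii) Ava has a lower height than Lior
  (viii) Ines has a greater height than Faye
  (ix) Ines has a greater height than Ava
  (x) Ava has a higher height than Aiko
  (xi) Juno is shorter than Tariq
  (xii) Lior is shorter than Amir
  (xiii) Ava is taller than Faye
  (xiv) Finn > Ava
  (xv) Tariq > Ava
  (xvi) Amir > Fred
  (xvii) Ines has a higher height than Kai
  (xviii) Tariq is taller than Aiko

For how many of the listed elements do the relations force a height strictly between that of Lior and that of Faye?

1

The relations place Faye below Lior. An element lies strictly between them when it is forced above Faye and also forced below Lior.
Above Faye: {Ava, Finn, Tariq, Ines, Amir}. Below Lior: {Aiko, Kai, Ava}.
Intersection: {Ava} — 1.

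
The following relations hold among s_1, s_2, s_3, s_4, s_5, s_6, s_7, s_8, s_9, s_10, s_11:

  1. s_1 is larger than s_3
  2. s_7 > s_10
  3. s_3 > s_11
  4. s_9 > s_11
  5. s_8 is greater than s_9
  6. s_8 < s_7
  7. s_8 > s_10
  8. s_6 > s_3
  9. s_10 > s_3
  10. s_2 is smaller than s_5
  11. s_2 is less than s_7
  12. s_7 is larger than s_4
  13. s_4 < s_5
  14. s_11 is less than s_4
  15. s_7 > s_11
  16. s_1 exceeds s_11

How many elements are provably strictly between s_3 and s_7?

2

Chaining upward from s_3 reaches: s_1, s_10, s_8, s_6.
Chaining downward from s_7 reaches: s_11, s_4, s_10, s_9, s_2, s_8.
Strictly between s_3 and s_7 are those in both lists: s_10, s_8 — 2 elements.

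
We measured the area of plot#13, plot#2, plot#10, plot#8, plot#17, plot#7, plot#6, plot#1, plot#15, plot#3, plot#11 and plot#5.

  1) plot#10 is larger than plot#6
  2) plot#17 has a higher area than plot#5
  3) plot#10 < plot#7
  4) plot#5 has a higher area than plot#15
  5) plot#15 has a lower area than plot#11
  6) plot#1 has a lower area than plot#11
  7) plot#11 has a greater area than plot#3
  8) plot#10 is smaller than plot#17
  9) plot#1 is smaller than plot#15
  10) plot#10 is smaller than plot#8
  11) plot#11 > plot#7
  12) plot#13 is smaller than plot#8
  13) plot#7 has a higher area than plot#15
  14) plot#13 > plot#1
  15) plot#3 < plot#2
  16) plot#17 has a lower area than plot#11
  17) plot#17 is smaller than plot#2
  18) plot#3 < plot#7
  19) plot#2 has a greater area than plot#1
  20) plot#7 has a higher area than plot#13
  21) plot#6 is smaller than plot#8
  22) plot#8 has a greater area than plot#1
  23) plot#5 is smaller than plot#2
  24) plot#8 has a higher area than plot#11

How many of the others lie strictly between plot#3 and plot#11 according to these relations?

The relations place plot#3 below plot#11. An element lies strictly between them when it is forced above plot#3 and also forced below plot#11.
Above plot#3: {plot#2, plot#7, plot#8}. Below plot#11: {plot#1, plot#6, plot#15, plot#5, plot#10, plot#17, plot#13, plot#7}.
Intersection: {plot#7} — 1.

1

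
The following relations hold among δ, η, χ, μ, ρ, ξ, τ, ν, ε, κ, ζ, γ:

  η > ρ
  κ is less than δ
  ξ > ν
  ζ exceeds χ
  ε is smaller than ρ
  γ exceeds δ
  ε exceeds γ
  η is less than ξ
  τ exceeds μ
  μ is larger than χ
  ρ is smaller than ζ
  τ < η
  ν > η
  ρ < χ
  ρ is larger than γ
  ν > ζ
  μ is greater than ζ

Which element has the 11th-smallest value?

ν

The consecutive relations fix a unique order: κ < δ < γ < ε < ρ < χ < ζ < μ < τ < η < ν < ξ.
The 11th smallest is ν.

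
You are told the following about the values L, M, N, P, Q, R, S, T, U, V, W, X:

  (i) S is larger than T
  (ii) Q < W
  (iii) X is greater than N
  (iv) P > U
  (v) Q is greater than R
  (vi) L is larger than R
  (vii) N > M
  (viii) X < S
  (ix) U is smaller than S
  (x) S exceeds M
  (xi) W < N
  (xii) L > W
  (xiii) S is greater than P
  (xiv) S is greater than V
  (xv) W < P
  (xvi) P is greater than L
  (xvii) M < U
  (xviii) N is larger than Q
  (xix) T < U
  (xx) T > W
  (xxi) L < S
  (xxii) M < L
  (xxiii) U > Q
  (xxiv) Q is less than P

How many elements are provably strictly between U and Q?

2

The relations place Q below U. An element lies strictly between them when it is forced above Q and also forced below U.
Above Q: {W, T, N, L, P, X, S}. Below U: {R, M, W, T}.
Intersection: {W, T} — 2.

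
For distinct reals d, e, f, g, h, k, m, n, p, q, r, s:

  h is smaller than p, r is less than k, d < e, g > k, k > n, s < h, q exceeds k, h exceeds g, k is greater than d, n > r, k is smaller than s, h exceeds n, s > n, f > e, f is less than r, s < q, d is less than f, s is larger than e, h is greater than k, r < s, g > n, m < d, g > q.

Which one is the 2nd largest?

Chaining the given pairs: m < d < e < f < r < n < k < s < q < g < h < p.
Counting 2 from the largest end gives h.

h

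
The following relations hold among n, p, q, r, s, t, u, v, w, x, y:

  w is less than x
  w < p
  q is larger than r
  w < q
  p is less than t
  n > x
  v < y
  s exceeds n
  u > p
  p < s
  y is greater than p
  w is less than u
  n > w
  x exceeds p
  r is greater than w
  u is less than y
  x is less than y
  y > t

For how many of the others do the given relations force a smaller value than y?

Directly below y: p, x, t, u, v.
One step further: w (6 so far).
No other element is forced below y by the given relations, so the count is 6.

6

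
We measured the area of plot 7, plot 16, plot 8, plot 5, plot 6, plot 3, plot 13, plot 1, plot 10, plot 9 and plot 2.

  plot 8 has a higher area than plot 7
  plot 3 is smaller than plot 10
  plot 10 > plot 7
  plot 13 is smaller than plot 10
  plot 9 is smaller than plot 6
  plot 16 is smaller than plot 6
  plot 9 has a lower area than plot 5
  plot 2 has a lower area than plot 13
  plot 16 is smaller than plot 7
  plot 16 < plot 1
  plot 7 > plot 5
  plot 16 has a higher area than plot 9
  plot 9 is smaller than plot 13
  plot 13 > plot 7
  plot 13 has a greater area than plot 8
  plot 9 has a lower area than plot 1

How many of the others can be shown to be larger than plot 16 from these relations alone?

Directly above plot 16: plot 6, plot 7, plot 1.
One step further: plot 8, plot 13, plot 10 (6 so far).
No other element is forced above plot 16 by the given relations, so the count is 6.

6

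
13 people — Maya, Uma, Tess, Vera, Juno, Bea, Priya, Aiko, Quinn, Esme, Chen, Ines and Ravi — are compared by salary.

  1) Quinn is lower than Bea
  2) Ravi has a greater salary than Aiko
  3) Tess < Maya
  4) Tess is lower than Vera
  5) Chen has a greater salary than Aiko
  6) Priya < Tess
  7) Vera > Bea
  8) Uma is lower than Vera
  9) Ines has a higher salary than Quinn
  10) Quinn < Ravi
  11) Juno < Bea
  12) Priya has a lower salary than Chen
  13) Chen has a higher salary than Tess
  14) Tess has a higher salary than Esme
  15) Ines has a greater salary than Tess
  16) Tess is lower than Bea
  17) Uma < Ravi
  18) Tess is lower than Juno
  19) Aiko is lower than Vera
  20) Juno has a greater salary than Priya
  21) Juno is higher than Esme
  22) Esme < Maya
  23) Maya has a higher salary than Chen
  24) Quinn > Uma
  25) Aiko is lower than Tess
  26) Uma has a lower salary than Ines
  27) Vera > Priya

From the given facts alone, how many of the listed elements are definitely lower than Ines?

6

The elements the relations force below Ines are Aiko, Uma, Priya, Esme, Tess, Quinn — no chain reaches any other.
That is 6.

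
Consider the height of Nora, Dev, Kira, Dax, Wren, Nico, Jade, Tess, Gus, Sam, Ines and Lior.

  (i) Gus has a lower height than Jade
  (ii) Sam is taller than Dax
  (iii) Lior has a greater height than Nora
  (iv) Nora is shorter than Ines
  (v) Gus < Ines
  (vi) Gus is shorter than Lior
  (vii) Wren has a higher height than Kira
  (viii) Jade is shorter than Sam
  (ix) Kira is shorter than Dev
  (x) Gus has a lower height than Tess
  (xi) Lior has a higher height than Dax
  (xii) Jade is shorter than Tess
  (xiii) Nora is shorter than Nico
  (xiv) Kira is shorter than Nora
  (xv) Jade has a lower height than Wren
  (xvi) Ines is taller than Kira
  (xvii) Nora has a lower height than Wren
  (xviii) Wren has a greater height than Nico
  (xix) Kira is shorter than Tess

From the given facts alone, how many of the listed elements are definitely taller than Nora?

Directly above Nora: Nico, Ines, Lior, Wren.
No other element is forced above Nora by the given relations, so the count is 4.

4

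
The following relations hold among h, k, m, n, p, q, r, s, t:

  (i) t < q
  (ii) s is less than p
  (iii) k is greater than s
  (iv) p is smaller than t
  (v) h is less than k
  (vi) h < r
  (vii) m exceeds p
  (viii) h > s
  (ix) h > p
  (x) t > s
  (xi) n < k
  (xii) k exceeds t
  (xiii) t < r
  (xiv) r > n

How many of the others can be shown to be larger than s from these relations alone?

The elements the relations force above s are p, t, h, q, k, r, m — no chain reaches any other.
That is 7.

7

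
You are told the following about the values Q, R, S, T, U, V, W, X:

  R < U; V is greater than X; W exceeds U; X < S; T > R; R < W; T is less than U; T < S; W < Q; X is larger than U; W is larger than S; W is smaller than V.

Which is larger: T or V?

T < U and U < X give T < X.
With X < S: T < U < X < S.
With S < W: T < U < X < S < W.
Then W < V extends the chain to V.
So T < V; V is the larger of the two.

V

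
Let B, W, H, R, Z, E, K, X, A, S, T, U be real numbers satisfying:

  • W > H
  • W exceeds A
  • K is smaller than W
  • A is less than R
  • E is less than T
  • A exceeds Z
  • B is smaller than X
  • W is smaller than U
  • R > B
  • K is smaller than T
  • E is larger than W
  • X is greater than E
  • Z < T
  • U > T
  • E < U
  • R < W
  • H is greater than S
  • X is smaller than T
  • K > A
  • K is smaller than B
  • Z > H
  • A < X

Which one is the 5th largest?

W

Chaining the given pairs: S < H < Z < A < K < B < R < W < E < X < T < U.
The 5th largest is W.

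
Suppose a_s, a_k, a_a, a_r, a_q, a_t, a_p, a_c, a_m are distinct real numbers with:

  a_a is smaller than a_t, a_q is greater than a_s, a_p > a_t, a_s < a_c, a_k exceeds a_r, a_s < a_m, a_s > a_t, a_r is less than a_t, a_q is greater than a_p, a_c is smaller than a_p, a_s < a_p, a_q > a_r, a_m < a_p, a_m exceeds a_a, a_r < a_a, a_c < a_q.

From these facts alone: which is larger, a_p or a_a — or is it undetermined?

a_p

a_a < a_t and a_t < a_s give a_a < a_s.
With a_s < a_m: a_a < a_t < a_s < a_m.
Then a_m < a_p extends the chain to a_p.
So a_p is larger.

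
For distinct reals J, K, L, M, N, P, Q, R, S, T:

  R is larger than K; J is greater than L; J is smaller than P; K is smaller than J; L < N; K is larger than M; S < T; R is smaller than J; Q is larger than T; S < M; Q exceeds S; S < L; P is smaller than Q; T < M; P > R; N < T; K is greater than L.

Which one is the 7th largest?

T

Chaining the given pairs: S < L < N < T < M < K < R < J < P < Q.
Counting 7 from the largest end gives T.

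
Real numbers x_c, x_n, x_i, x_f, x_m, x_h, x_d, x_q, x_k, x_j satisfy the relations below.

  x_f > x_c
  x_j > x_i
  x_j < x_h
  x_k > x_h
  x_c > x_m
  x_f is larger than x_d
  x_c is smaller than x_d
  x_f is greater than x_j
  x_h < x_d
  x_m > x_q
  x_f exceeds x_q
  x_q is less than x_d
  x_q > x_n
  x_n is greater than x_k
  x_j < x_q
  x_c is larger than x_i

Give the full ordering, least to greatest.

Nothing is placed below x_i, so it is least; from there x_i < x_j; x_j < x_h; x_h < x_k; x_k < x_n; x_n < x_q; x_q < x_m; x_m < x_c; x_c < x_d; x_d < x_f, each given directly.

x_i < x_j < x_h < x_k < x_n < x_q < x_m < x_c < x_d < x_f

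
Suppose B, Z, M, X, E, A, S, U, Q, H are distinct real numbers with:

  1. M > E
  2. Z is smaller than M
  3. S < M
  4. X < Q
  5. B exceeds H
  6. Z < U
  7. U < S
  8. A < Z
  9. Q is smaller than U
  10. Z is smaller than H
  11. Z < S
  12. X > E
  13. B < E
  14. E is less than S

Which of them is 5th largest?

Piecing the relations together gives one ordering: A < Z < H < B < E < X < Q < U < S < M.
Counting 5 from the largest end gives X.

X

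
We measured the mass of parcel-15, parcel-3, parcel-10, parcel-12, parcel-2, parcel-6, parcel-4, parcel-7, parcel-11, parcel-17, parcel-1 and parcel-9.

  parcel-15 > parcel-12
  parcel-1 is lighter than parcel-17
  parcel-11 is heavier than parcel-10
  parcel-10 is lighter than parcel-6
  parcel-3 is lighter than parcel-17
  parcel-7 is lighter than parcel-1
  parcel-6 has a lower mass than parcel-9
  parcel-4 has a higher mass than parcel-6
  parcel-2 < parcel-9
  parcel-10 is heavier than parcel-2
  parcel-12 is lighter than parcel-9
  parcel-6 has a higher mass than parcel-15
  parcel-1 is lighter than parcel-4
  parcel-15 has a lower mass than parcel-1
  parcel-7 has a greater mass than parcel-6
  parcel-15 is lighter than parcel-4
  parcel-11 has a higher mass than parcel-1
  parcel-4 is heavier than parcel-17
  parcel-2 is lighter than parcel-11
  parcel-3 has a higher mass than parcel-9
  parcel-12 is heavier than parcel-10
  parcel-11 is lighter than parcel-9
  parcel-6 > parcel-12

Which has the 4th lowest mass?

The consecutive relations fix a unique order: parcel-2 < parcel-10 < parcel-12 < parcel-15 < parcel-6 < parcel-7 < parcel-1 < parcel-11 < parcel-9 < parcel-3 < parcel-17 < parcel-4.
Counting 4 from the smallest end gives parcel-15.

parcel-15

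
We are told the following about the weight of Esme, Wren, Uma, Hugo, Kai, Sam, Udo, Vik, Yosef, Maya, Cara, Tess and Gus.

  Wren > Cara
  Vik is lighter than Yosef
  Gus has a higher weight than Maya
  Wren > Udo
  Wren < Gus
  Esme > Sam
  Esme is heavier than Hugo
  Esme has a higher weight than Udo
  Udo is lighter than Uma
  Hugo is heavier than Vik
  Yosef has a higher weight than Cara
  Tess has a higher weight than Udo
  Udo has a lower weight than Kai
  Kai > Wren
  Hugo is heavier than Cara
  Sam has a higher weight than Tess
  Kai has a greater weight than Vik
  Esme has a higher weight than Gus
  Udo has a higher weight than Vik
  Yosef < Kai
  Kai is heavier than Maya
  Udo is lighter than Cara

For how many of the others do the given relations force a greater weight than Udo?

10

Directly above Udo: Cara, Tess, Wren, Uma, Kai, Esme.
One step further: Yosef, Sam, Hugo, Gus (10 so far).
No other element is forced above Udo by the given relations, so the count is 10.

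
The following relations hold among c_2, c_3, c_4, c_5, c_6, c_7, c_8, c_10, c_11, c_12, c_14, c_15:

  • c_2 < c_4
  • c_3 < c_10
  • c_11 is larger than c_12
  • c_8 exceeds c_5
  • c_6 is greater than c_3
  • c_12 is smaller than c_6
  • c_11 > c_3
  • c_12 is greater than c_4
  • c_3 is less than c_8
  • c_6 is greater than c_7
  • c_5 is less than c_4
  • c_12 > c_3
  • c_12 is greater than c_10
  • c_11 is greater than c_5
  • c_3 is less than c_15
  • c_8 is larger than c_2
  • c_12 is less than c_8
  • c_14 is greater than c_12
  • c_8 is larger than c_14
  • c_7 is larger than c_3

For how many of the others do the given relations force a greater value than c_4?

From c_4 the given relations immediately reach c_12.
From those, c_14, c_6, c_8, c_11 — 5 in total.
No other element is forced above c_4 by the given relations, so the count is 5.

5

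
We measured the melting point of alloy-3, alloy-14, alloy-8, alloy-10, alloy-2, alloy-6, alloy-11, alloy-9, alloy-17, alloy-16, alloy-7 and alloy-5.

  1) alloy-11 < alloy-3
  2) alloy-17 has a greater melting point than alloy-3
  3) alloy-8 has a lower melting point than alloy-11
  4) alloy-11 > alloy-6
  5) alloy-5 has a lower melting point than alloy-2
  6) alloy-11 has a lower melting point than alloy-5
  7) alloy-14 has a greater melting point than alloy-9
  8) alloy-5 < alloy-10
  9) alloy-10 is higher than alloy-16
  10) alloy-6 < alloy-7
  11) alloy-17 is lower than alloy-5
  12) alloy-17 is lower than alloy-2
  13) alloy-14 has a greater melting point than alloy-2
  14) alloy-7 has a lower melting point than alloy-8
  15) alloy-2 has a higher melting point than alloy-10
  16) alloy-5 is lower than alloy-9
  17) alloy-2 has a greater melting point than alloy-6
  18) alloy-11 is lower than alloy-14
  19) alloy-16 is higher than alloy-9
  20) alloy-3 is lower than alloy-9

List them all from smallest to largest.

alloy-6 < alloy-7 < alloy-8 < alloy-11 < alloy-3 < alloy-17 < alloy-5 < alloy-9 < alloy-16 < alloy-10 < alloy-2 < alloy-14

The consecutive links are each given: alloy-6 < alloy-7; alloy-7 < alloy-8; alloy-8 < alloy-11; alloy-11 < alloy-3; alloy-3 < alloy-17; alloy-17 < alloy-5; alloy-5 < alloy-9; alloy-9 < alloy-16; alloy-16 < alloy-10; alloy-10 < alloy-2; alloy-2 < alloy-14.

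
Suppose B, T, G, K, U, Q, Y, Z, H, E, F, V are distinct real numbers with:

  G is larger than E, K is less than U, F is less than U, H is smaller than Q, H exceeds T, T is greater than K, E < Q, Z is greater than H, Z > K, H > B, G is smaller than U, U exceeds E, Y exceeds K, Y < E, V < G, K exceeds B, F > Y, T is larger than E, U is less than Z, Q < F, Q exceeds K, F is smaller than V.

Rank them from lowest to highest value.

B < K < Y < E < T < H < Q < F < V < G < U < Z

The consecutive links are each given: B < K; K < Y; Y < E; E < T; T < H; H < Q; Q < F; F < V; V < G; G < U; U < Z.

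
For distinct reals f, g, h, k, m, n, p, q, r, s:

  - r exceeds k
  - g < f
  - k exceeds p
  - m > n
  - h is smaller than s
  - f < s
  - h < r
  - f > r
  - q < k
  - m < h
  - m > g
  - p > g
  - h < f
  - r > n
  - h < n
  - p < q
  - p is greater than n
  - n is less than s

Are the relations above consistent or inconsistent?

inconsistent

We have n < m stated directly, yet also m < h < n by chaining the others — so m < n. Contradiction.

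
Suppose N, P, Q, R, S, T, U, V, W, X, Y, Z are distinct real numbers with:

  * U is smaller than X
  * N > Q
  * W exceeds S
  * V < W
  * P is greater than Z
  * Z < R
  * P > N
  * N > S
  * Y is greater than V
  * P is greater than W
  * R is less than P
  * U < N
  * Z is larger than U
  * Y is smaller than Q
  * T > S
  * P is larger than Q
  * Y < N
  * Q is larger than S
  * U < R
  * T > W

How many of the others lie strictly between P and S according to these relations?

3

The relations place S below P. An element lies strictly between them when it is forced above S and also forced below P.
Above S: {W, T, Q, N}. Below P: {U, V, Y, W, Q, Z, R, N}.
Intersection: {W, Q, N} — 3.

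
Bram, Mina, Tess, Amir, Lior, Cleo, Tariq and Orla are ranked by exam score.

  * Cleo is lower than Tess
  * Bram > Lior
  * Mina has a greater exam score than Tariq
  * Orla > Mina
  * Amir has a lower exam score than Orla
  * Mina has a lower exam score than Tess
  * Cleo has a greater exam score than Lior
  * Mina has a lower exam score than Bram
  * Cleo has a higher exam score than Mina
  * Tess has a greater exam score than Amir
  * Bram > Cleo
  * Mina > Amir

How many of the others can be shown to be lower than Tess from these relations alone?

5

The elements the relations force below Tess are Lior, Tariq, Amir, Mina, Cleo — no chain reaches any other.
That is 5.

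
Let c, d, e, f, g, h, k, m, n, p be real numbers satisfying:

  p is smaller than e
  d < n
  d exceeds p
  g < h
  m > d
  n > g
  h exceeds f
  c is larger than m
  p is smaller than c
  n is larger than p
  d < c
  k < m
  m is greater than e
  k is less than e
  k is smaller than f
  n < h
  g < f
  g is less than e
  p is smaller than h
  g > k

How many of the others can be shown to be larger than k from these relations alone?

7

From k the given relations immediately reach g, e, m, f.
From those, n, c, h — 7 in total.
Nothing else is reachable above k; 7 in all.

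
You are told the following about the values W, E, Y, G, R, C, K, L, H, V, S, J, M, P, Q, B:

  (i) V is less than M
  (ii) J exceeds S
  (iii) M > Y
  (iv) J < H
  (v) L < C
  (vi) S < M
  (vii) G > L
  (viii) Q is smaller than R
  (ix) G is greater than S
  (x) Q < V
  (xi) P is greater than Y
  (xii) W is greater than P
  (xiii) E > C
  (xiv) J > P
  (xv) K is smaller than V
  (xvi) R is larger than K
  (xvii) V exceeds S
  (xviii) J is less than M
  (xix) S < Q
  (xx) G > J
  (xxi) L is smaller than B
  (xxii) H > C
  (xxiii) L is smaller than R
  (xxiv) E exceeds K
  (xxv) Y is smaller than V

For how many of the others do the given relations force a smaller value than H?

The elements the relations force below H are L, Y, S, P, J, C — no chain reaches any other.
That is 6.

6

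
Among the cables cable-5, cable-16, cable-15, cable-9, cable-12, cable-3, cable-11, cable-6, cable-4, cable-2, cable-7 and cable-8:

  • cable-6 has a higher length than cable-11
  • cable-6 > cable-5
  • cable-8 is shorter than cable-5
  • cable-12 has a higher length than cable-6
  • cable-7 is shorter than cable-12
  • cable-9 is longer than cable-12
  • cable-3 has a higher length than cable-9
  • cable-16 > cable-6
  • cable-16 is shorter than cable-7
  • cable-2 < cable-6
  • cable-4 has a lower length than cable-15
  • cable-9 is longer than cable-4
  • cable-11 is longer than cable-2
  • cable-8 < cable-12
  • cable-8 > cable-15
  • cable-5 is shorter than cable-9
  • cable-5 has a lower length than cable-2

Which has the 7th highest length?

cable-11

Piecing the relations together gives one ordering: cable-4 < cable-15 < cable-8 < cable-5 < cable-2 < cable-11 < cable-6 < cable-16 < cable-7 < cable-12 < cable-9 < cable-3.
Counting 7 from the largest end gives cable-11.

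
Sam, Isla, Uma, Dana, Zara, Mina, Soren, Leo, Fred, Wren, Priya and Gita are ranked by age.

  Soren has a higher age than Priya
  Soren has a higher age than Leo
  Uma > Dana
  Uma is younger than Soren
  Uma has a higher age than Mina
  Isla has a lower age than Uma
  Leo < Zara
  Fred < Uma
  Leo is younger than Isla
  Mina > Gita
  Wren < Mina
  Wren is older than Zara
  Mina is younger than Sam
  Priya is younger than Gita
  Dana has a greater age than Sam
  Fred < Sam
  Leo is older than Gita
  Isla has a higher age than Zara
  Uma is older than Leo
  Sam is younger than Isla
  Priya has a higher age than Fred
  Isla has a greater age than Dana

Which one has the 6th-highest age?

Mina

Chaining the given pairs: Fred < Priya < Gita < Leo < Zara < Wren < Mina < Sam < Dana < Isla < Uma < Soren.
The 6th largest is Mina.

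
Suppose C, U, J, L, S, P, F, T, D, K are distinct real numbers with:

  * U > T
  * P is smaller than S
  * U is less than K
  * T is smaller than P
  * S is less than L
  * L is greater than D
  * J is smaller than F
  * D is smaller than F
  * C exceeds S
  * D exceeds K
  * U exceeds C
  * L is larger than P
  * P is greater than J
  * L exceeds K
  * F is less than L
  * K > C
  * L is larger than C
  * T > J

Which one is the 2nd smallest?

The consecutive relations fix a unique order: J < T < P < S < C < U < K < D < F < L.
Counting 2 from the smallest end gives T.

T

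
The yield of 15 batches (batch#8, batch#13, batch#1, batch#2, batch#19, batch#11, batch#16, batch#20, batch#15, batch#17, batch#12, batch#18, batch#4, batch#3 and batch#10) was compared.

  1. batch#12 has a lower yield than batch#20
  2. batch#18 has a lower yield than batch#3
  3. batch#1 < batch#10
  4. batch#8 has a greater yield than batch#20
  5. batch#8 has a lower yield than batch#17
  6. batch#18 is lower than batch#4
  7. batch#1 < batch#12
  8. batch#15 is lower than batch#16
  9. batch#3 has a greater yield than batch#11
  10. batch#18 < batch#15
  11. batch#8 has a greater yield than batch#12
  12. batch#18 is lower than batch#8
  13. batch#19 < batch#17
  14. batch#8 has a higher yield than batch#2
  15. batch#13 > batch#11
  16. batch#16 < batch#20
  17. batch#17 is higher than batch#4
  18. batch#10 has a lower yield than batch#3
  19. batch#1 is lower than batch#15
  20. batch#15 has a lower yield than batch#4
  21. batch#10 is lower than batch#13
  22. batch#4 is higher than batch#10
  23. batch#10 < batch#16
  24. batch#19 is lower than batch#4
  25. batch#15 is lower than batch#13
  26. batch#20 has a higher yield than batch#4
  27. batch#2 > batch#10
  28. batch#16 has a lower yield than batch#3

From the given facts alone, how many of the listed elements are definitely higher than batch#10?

The elements the relations force above batch#10 are batch#16, batch#4, batch#20, batch#2, batch#13, batch#3, batch#8, batch#17 — no chain reaches any other.
That is 8.

8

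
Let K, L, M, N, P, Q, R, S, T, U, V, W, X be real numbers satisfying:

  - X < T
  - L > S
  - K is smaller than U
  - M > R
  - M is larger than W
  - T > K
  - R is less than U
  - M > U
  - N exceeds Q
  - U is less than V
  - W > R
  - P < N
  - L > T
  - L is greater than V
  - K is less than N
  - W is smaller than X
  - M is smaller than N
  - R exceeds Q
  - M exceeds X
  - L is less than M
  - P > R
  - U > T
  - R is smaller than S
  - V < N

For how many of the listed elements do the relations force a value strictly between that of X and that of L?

Chaining upward from X reaches: T, U, V, M, N.
Chaining downward from L reaches: Q, R, K, W, T, S, U, V.
Strictly between X and L are those in both lists: T, U, V — 3 elements.

3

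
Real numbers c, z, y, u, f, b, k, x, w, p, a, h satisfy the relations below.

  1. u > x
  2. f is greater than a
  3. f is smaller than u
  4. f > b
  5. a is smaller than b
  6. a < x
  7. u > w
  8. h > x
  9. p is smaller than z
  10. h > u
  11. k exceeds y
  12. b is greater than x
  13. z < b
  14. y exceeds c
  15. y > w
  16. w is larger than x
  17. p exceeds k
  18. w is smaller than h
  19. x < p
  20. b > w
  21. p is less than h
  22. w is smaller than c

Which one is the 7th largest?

k

Piecing the relations together gives one ordering: a < x < w < c < y < k < p < z < b < f < u < h.
Counting 7 from the largest end gives k.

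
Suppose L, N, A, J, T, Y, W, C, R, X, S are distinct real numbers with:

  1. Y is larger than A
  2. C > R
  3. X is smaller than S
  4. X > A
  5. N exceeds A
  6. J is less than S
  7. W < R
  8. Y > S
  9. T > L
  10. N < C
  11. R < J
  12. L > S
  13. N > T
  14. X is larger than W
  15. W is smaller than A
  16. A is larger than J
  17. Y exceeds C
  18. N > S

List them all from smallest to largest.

W < R < J < A < X < S < L < T < N < C < Y

The consecutive links are each given: W < R; R < J; J < A; A < X; X < S; S < L; L < T; T < N; N < C; C < Y.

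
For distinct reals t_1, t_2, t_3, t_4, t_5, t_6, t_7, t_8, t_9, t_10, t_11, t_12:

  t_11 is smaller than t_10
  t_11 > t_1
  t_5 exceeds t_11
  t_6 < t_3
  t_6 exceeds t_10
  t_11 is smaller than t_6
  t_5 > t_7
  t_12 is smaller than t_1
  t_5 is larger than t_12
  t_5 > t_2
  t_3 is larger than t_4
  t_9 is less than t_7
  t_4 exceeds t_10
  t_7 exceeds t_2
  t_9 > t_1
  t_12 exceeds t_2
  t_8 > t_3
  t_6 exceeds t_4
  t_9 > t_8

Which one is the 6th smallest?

The consecutive relations fix a unique order: t_2 < t_12 < t_1 < t_11 < t_10 < t_4 < t_6 < t_3 < t_8 < t_9 < t_7 < t_5.
Counting 6 from the smallest end gives t_4.

t_4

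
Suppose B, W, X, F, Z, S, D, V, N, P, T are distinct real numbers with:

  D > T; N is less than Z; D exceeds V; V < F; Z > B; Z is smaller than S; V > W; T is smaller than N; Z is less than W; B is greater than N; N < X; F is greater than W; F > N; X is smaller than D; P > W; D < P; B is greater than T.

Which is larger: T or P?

P

The relevant relations are T < N; N < B; B < Z; Z < W; W < V; V < D; D < P.
Chaining these gives T < N < B < Z < W < V < D < P.
So T < P; P is the larger of the two.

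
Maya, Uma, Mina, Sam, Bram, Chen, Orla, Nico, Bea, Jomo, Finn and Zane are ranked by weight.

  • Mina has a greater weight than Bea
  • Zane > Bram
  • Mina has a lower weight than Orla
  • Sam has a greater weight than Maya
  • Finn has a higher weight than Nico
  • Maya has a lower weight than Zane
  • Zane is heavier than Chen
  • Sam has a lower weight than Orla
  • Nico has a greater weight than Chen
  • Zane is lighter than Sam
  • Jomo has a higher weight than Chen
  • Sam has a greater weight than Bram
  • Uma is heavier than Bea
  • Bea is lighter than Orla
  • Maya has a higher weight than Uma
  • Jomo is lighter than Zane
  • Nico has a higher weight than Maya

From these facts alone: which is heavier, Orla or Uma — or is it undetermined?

Orla

Following the relations from Uma: Uma < Maya < Zane < Sam < Orla.
So Orla is heavier.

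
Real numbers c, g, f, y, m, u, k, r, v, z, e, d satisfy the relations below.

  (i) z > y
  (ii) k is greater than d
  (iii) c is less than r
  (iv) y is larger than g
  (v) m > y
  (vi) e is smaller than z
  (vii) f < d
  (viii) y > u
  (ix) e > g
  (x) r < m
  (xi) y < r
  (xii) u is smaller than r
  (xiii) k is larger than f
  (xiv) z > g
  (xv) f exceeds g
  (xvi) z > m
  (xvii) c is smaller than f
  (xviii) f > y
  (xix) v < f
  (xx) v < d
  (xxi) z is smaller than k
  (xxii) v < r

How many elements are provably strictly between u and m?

2

Chaining upward from u reaches: y, r, z, f, d, k.
Chaining downward from m reaches: g, c, y, v, r.
Strictly between u and m are those in both lists: y, r — 2 elements.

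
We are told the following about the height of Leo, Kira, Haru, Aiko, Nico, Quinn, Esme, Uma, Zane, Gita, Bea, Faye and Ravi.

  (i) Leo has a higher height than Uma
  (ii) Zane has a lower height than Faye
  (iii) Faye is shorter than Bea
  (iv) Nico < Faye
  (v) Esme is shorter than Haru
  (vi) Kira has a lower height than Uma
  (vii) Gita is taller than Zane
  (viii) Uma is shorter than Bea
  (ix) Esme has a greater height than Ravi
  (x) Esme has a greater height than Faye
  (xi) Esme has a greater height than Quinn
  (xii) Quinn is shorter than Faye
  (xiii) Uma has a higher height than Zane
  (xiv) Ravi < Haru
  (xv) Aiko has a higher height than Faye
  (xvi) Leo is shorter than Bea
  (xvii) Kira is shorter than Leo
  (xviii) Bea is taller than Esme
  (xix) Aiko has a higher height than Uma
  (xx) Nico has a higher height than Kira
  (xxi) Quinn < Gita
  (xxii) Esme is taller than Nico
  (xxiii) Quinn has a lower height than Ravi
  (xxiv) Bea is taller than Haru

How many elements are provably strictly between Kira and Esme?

2

Chaining upward from Kira reaches: Nico, Faye, Uma, Haru, Leo, Bea, Aiko.
Chaining downward from Esme reaches: Quinn, Nico, Zane, Ravi, Faye.
Strictly between Kira and Esme are those in both lists: Nico, Faye — 2 elements.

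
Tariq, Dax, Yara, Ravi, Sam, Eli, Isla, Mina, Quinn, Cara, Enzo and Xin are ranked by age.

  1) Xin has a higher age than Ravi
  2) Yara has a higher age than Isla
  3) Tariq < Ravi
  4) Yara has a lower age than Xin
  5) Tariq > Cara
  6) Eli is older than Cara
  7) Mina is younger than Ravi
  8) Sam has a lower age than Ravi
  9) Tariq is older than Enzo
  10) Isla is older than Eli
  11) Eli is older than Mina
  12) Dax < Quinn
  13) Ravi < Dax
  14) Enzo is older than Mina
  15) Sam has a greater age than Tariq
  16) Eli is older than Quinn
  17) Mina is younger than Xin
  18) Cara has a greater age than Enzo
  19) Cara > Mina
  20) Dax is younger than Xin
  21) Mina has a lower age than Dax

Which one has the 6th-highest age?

Dax

Chaining the given pairs: Mina < Enzo < Cara < Tariq < Sam < Ravi < Dax < Quinn < Eli < Isla < Yara < Xin.
Counting 6 from the largest end gives Dax.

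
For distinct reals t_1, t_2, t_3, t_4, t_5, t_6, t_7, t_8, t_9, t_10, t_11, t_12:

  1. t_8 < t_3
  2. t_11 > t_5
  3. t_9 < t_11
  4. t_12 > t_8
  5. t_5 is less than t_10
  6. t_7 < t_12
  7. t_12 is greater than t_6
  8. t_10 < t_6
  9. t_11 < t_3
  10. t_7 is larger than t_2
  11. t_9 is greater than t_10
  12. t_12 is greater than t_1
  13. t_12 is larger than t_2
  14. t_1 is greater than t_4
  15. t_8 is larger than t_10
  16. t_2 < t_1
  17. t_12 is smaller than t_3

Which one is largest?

t_3

Chaining downward from t_3: directly below it, t_8, t_11, t_12; then t_5, t_10, t_9, t_2, t_1, t_7, t_6; then t_4.
That covers every other element, and nothing is given above t_3, so t_3 is the largest.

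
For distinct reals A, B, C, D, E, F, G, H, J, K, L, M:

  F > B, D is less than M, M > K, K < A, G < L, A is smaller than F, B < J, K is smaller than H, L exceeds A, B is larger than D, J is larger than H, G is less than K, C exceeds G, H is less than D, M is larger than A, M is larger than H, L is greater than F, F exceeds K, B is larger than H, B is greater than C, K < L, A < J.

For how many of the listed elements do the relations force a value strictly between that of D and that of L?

The relations place D below L. An element lies strictly between them when it is forced above D and also forced below L.
Above D: {B, F, J, M}. Below L: {G, K, H, C, A, B, F}.
Intersection: {B, F} — 2.

2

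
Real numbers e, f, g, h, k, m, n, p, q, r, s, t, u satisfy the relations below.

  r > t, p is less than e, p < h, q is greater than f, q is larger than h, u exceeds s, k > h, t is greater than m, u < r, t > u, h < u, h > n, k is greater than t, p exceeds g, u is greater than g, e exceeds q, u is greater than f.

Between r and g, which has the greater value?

Link the given pairs in sequence: g < p; p < h; h < u; u < t; t < r.
Together: g < p < h < u < t < r.
So g < r; r is the larger of the two.

r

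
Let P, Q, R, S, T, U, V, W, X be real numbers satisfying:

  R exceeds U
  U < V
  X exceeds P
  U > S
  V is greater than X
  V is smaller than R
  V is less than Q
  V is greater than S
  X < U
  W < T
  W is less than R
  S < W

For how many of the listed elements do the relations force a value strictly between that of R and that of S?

3

Chaining upward from S reaches: W, U, V, T, Q.
Chaining downward from R reaches: P, W, X, U, V.
Strictly between S and R are those in both lists: W, U, V — 3 elements.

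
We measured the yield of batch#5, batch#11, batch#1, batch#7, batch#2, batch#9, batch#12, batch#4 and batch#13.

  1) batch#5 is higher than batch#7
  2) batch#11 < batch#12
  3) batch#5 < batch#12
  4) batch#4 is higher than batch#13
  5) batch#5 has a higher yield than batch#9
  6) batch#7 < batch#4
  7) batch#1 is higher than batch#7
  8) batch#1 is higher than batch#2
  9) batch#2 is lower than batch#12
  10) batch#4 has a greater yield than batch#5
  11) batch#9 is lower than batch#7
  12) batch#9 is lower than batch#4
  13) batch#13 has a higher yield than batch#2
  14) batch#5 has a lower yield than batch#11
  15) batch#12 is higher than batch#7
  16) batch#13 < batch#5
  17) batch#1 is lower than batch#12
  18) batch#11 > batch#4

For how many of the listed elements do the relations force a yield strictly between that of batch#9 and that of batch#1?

Chaining upward from batch#9 reaches: batch#7, batch#5, batch#4, batch#11, batch#12.
Chaining downward from batch#1 reaches: batch#2, batch#7.
Strictly between batch#9 and batch#1 are those in both lists: batch#7 — 1 element.

1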